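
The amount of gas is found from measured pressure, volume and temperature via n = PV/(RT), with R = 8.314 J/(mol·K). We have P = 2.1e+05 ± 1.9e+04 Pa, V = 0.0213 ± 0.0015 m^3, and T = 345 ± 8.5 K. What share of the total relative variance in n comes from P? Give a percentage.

59.5%

(δn/n)² = (1·δP/P)² + (1·δV/V)² + (-1·δT/T)²
  P term: (1×0.0905)² = 0.00819
  V term: (1×0.0704)² = 0.00496
  T term: (-1×0.0246)² = 0.000607
Total = 0.0138. Share from P = 0.00819/0.0138 = 0.595.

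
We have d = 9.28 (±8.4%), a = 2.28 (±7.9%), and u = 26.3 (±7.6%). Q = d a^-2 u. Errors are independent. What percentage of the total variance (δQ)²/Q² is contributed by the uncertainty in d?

(δQ/Q)² = (1·δd/d)² + (-2·δa/a)² + (1·δu/u)²
  d term: (1×0.0840)² = 0.00706
  a term: (-2×0.0790)² = 0.0250
  u term: (1×0.0760)² = 0.00578
Total = 0.0378. Share from d = 0.00706/0.0378 = 0.187.

18.7%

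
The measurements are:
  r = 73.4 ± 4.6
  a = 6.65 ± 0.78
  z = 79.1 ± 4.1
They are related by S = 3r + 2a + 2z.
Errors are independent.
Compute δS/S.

For a sum/difference, combine absolute errors in quadrature:
  (3·δr)² = 190;  (2·δa)² = 2.43;  (2·δz)² = 67.2
δS = √(260) = 16.1
S = 392, so δS/S = 16.1/392 = 0.0412.

0.0412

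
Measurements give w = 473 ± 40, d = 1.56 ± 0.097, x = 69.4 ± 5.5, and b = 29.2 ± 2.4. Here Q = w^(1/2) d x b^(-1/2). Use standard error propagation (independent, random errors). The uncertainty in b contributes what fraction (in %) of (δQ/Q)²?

12.4%

(δQ/Q)² = (½·δw/w)² + (1·δd/d)² + (1·δx/x)² + (−½·δb/b)²
  w term: (0.5×0.0846)² = 0.00179
  d term: (1×0.0622)² = 0.00387
  x term: (1×0.0793)² = 0.00628
  b term: (-0.5×0.0822)² = 0.00169
Total = 0.0136. Share from b = 0.00169/0.0136 = 0.124.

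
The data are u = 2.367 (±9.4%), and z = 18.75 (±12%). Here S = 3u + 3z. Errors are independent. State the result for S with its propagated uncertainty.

Absolute uncertainties add in quadrature for a linear combination:
  (3·δu)² = 0.446;  (3·δz)² = 45.6
δS = √(46.0) = 6.78
S = 63.35.

63.35 ± 6.78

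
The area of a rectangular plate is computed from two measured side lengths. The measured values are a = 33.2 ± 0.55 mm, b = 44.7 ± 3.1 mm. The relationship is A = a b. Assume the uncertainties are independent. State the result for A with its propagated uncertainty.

Products/powers → add relative errors in quadrature, weighted by exponent:
  (1·δa/a)² = (1×0.0166)² = 0.000274;  (1·δb/b)² = (1×0.0694)² = 0.00481
δA/A = √(0.00508) = 0.0713
A = 1480 mm^2, so δA = 0.0713 × 1480 = 106 mm^2.

1480 ± 106 mm^2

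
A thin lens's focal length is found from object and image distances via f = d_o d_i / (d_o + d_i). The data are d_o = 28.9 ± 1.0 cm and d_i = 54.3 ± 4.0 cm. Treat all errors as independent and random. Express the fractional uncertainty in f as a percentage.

∂f/∂d_o = (d_i/(d_o+d_i))² = 0.426;  ∂f/∂d_i = (d_o/(d_o+d_i))² = 0.121
δf = √((∂f/∂d_o · δd_o)² + (∂f/∂d_i · δd_i)²) = √(0.181 + 0.233) = 0.644 cm
f = 18.9 cm, so δf/f = 0.644/18.9 = 0.0341.

3.41%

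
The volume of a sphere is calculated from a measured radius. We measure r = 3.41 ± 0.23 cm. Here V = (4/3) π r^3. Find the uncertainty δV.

33.6 cm^3

Each factor contributes (exponent × relative error)² to (δV/V)²:
  (3·δr/r)² = (3×0.0674)² = 0.0409
δV/V = √(0.0409) = 0.202
V = 166 cm^3, so δV = 0.202 × 166 = 33.6 cm^3.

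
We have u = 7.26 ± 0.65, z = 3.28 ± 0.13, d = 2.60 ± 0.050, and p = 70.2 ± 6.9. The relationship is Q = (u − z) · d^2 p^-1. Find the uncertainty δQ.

Let w = u − z = 3.98. δw = √(δu² + δz²) = √(0.423 + 0.0169) = 0.663, so δw/w = 0.167.
Q is then a monomial in w, d, p:
δQ/Q = √((δw/w)² + (2·δd/d)² + (-1·δp/p)²) = √(0.0277 + 0.00148 + 0.00966) = 0.197
Q = 0.383, so δQ = 0.197 × 0.383 = 0.0756.

0.0756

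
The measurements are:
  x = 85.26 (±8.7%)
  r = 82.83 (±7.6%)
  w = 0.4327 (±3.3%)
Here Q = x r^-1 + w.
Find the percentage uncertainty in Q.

8.19%

Let p = x·r^-1 = 1.029. δp/p = √((1·δx/x)² + (-1·δr/r)²) = √(0.00757 + 0.00578) = 0.116, so δp = 0.119.
Q = p + w: δQ = √(δp² + δw²) = √(0.0141 + 0.000204) = 0.120
Q = 1.462, so δQ/Q = 0.120/1.462 = 0.0819.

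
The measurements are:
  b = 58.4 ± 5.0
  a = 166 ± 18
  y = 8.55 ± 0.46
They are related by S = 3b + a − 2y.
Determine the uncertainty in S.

Absolute uncertainties add in quadrature for a linear combination:
  (3·δb)² = 225;  (δa)² = 324;  (2·δy)² = 0.846
δS = √(550) = 23.4

23.4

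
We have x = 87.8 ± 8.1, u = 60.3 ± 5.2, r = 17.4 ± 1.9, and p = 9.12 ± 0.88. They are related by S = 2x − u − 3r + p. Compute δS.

18.0

Each term contributes (cᵢ δxᵢ)² to (δS)²:
  (2·δx)² = 262;  (δu)² = 27.0;  (3·δr)² = 32.5;  (δp)² = 0.774
δS = √(323) = 18.0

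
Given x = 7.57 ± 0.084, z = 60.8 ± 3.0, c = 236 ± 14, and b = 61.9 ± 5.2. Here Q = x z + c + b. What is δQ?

Let p = x·z = 460. δp/p = √((1·δx/x)² + (1·δz/z)²) = √(0.000123 + 0.00243) = 0.0506, so δp = 23.3.
Q = p + c + b: δQ = √(δp² + δc² + δb²) = √(542 + 196 + 27.0) = 27.7

27.7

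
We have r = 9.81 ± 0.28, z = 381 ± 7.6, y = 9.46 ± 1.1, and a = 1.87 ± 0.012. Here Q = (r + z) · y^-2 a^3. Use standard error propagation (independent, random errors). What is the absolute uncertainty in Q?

6.69

Let u = r + z = 391. δu = √(δr² + δz²) = √(0.0784 + 57.8) = 7.61, so δu/u = 0.0195.
Q is then a monomial in u, y, a:
δQ/Q = √((δu/u)² + (-2·δy/y)² + (3·δa/a)²) = √(0.000379 + 0.0541 + 0.000371) = 0.234
Q = 28.6, so δQ = 0.234 × 28.6 = 6.69.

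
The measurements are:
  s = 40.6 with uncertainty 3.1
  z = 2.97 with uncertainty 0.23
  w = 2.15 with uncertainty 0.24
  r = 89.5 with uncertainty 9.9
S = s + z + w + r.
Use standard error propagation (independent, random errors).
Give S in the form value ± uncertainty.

For a sum/difference, combine absolute errors in quadrature:
  (δs)² = 9.61;  (δz)² = 0.0529;  (δw)² = 0.0576;  (δr)² = 98.0
δS = √(108) = 10.4
S = 135.

135 ± 10.4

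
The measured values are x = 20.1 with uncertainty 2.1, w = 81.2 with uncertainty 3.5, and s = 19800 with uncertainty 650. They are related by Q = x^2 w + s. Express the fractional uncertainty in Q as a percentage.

Let p = x^2·w = 32800. δp/p = √((2·δx/x)² + (1·δw/w)²) = √(0.0437 + 0.00186) = 0.213, so δp = 7000.
Q = p + s: δQ = √(δp² + δs²) = √(4.9e+07 + 4.22e+05) = 7030
Q = 52600, so δQ/Q = 7030/52600 = 0.134.

13.4%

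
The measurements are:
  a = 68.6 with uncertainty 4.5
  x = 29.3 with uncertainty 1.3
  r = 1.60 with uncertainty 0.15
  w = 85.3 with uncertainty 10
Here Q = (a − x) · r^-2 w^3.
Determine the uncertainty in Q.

3.96e+06

Let u = a − x = 39.3. δu = √(δa² + δx²) = √(20.2 + 1.69) = 4.68, so δu/u = 0.119.
Q is then a monomial in u, r, w:
δQ/Q = √((δu/u)² + (-2·δr/r)² + (3·δw/w)²) = √(0.0142 + 0.0352 + 0.124) = 0.416
Q = 9.53e+06, so δQ = 0.416 × 9.53e+06 = 3.96e+06.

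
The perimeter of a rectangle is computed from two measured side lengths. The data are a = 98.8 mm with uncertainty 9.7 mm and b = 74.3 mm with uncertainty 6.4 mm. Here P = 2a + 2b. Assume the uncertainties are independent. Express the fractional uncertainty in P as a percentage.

For a sum/difference, combine absolute errors in quadrature:
  (2·δa)² = 376;  (2·δb)² = 164
δP = √(540) = 23.2 mm
P = 346 mm, so δP/P = 23.2/346 = 0.0671.

6.71%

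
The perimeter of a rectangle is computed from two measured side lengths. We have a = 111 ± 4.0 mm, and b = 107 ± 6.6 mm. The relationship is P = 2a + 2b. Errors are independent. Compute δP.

P is a linear combination, so absolute uncertainties add in quadrature:
  (2·δa)² = 64.0;  (2·δb)² = 174
δP = √(238) = 15.4 mm

15.4 mm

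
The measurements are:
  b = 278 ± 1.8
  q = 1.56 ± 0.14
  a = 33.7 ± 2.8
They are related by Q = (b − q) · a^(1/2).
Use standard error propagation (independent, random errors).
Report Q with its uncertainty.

1600 ± 67.5

Let u = b − q = 276. δu = √(δb² + δq²) = √(3.24 + 0.0196) = 1.81, so δu/u = 0.00653.
Q is then a monomial in u, a:
δQ/Q = √((δu/u)² + (½·δa/a)²) = √(4.27e-05 + 0.00173) = 0.0421
Q = 1600, so δQ = 0.0421 × 1600 = 67.5.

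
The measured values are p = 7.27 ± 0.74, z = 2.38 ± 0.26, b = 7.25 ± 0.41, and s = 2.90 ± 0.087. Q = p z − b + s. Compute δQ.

2.62

Let w = p·z = 17.3. δw/w = √((1·δp/p)² + (1·δz/z)²) = √(0.0104 + 0.0119) = 0.149, so δw = 2.58.
Q = w − b + s: δQ = √(δw² + δb² + δs²) = √(6.67 + 0.168 + 0.00757) = 2.62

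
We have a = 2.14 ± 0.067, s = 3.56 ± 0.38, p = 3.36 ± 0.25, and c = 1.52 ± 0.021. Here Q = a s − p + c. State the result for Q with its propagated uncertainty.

5.78 ± 0.884

Let w = a·s = 7.62. δw/w = √((1·δa/a)² + (1·δs/s)²) = √(0.000980 + 0.0114) = 0.111, so δw = 0.847.
Q = w − p + c: δQ = √(δw² + δp² + δc²) = √(0.718 + 0.0625 + 0.000441) = 0.884
Q = 5.78.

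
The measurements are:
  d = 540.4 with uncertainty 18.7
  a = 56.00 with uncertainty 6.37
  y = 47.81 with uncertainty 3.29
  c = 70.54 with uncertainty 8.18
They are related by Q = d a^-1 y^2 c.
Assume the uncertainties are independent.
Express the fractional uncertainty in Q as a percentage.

21.6%

Each factor contributes (exponent × relative error)² to (δQ/Q)²:
  (1·δd/d)² = (1×0.0346)² = 0.00120;  (-1·δa/a)² = (-1×0.114)² = 0.0129;  (2·δy/y)² = (2×0.0688)² = 0.0189;  (1·δc/c)² = (1×0.116)² = 0.0134
δQ/Q = √(0.0465) = 0.216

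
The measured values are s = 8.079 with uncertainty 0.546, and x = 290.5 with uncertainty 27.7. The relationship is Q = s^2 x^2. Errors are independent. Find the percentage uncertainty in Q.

23.4%

Products/powers → add relative errors in quadrature, weighted by exponent:
  (2·δs/s)² = (2×0.0676)² = 0.0183;  (2·δx/x)² = (2×0.0954)² = 0.0364
δQ/Q = √(0.0546) = 0.234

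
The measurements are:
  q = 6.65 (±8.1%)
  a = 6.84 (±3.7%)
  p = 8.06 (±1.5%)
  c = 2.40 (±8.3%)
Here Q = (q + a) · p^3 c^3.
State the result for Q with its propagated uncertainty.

97600 ± 25100

Let u = q + a = 13.5. δu = √(δq² + δa²) = √(0.290 + 0.0640) = 0.595, so δu/u = 0.0441.
Q is then a monomial in u, p, c:
δQ/Q = √((δu/u)² + (3·δp/p)² + (3·δc/c)²) = √(0.00195 + 0.00202 + 0.0620) = 0.257
Q = 97600, so δQ = 0.257 × 97600 = 25100.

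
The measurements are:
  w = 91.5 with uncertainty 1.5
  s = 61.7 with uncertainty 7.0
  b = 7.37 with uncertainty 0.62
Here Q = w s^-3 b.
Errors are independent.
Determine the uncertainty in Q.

0.00101

Each factor contributes (exponent × relative error)² to (δQ/Q)²:
  (1·δw/w)² = (1×0.0164)² = 0.000269;  (-3·δs/s)² = (-3×0.113)² = 0.116;  (1·δb/b)² = (1×0.0841)² = 0.00708
δQ/Q = √(0.123) = 0.351
Q = 0.00287, so δQ = 0.351 × 0.00287 = 0.00101.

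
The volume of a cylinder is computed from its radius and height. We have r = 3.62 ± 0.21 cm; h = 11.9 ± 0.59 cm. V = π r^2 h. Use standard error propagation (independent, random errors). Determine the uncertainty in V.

Each factor contributes (exponent × relative error)² to (δV/V)²:
  (2·δr/r)² = (2×0.0580)² = 0.0135;  (1·δh/h)² = (1×0.0496)² = 0.00246
δV/V = √(0.0159) = 0.126
V = 490 cm^3, so δV = 0.126 × 490 = 61.8 cm^3.

61.8 cm^3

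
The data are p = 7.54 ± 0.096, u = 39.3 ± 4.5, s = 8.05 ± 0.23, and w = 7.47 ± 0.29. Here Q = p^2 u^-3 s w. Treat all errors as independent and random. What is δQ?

0.0196

Q is a product of powers, so relative uncertainties combine in quadrature:
  (2·δp/p)² = (2×0.0127)² = 0.000648;  (-3·δu/u)² = (-3×0.115)² = 0.118;  (1·δs/s)² = (1×0.0286)² = 0.000816;  (1·δw/w)² = (1×0.0388)² = 0.00151
δQ/Q = √(0.121) = 0.348
Q = 0.0563, so δQ = 0.348 × 0.0563 = 0.0196.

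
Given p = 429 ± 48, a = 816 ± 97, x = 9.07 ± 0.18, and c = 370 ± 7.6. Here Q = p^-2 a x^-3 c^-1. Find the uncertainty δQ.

4.19e-09

Products/powers → add relative errors in quadrature, weighted by exponent:
  (-2·δp/p)² = (-2×0.112)² = 0.0501;  (1·δa/a)² = (1×0.119)² = 0.0141;  (-3·δx/x)² = (-3×0.0198)² = 0.00354;  (-1·δc/c)² = (-1×0.0205)² = 0.000422
δQ/Q = √(0.0682) = 0.261
Q = 1.61e-08, so δQ = 0.261 × 1.61e-08 = 4.19e-09.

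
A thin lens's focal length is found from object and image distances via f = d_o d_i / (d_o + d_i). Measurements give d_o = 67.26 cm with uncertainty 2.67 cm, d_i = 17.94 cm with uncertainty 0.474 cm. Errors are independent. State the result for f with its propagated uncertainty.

14.16 ± 0.318 cm

∂f/∂d_o = (d_i/(d_o+d_i))² = 0.0443;  ∂f/∂d_i = (d_o/(d_o+d_i))² = 0.623
δf = √((∂f/∂d_o · δd_o)² + (∂f/∂d_i · δd_i)²) = √(0.0140 + 0.0873) = 0.318 cm
f = 14.16 cm.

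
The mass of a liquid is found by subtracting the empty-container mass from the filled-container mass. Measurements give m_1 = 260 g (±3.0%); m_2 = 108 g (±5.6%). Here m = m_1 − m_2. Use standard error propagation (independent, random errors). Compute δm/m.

Each term contributes (cᵢ δxᵢ)² to (δm)²:
  (δm_1)² = 60.8;  (δm_2)² = 36.6
δm = √(97.4) = 9.87 g
m = 152 g, so δm/m = 9.87/152 = 0.0649.

0.0649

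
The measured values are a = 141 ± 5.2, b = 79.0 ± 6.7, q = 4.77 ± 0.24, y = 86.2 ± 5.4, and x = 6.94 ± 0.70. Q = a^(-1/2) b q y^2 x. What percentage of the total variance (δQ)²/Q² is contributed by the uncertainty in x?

28.3%

(δQ/Q)² = (−½·δa/a)² + (1·δb/b)² + (1·δq/q)² + (2·δy/y)² + (1·δx/x)²
  a term: (-0.5×0.0369)² = 0.000340
  b term: (1×0.0848)² = 0.00719
  q term: (1×0.0503)² = 0.00253
  y term: (2×0.0626)² = 0.0157
  x term: (1×0.101)² = 0.0102
Total = 0.0359. Share from x = 0.0102/0.0359 = 0.283.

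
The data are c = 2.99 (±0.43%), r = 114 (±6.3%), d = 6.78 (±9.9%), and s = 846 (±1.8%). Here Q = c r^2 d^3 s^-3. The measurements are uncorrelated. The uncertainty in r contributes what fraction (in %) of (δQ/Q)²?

14.8%

(δQ/Q)² = (1·δc/c)² + (2·δr/r)² + (3·δd/d)² + (-3·δs/s)²
  c term: (1×0.00430)² = 1.85e-05
  r term: (2×0.0630)² = 0.0159
  d term: (3×0.0990)² = 0.0882
  s term: (-3×0.0180)² = 0.00292
Total = 0.107. Share from r = 0.0159/0.107 = 0.148.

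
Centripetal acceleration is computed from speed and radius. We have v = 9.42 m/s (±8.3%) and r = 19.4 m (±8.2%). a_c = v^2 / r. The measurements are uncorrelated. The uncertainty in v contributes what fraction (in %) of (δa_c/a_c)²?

80.4%

(δa_c/a_c)² = (2·δv/v)² + (-1·δr/r)²
  v term: (2×0.0830)² = 0.0276
  r term: (-1×0.0820)² = 0.00672
Total = 0.0343. Share from v = 0.0276/0.0343 = 0.804.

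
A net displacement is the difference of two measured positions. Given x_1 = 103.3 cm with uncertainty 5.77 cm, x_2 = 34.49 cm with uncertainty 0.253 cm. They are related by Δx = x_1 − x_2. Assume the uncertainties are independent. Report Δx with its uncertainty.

68.81 ± 5.78 cm

Sums and differences: (δΔx)² = Σ (cᵢ δxᵢ)².
  (δx_1)² = 33.3;  (δx_2)² = 0.0640
δΔx = √(33.4) = 5.78 cm
Δx = 68.81 cm.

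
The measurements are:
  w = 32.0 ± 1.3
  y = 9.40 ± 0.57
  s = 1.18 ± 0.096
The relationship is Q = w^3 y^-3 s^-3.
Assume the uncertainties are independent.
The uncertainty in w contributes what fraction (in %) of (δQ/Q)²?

13.8%

(δQ/Q)² = (3·δw/w)² + (-3·δy/y)² + (-3·δs/s)²
  w term: (3×0.0406)² = 0.0149
  y term: (-3×0.0606)² = 0.0331
  s term: (-3×0.0814)² = 0.0596
Total = 0.108. Share from w = 0.0149/0.108 = 0.138.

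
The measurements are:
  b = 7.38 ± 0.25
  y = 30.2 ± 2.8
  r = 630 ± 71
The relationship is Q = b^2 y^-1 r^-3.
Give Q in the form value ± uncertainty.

Since Q is a product/quotient, work with relative uncertainties:
  (2·δb/b)² = (2×0.0339)² = 0.00459;  (-1·δy/y)² = (-1×0.0927)² = 0.00860;  (-3·δr/r)² = (-3×0.113)² = 0.114
δQ/Q = √(0.127) = 0.357
Q = 7.21e-09, so δQ = 0.357 × 7.21e-09 = 2.58e-09.

(7.21 ± 2.58) × 10^-9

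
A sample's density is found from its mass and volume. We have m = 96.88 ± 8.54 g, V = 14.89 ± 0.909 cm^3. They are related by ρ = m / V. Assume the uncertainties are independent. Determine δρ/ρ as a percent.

ρ is a product of powers, so relative uncertainties combine in quadrature:
  (1·δm/m)² = (1×0.0882)² = 0.00777;  (-1·δV/V)² = (-1×0.0610)² = 0.00373
δρ/ρ = √(0.0115) = 0.107

10.7%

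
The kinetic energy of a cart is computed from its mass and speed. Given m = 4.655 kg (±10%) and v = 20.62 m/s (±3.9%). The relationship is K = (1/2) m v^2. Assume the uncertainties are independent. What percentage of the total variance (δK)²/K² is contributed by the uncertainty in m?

(δK/K)² = (1·δm/m)² + (2·δv/v)²
  m term: (1×0.100)² = 0.0100
  v term: (2×0.0390)² = 0.00608
Total = 0.0161. Share from m = 0.0100/0.0161 = 0.622.

62.2%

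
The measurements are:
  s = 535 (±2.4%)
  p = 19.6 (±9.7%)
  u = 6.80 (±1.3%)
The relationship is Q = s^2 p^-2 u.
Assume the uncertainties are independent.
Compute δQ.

1010

Relative error in a monomial: (δQ/Q)² = Σ (nᵢ · δxᵢ/xᵢ)².
  (2·δs/s)² = (2×0.0240)² = 0.00230;  (-2·δp/p)² = (-2×0.0970)² = 0.0376;  (1·δu/u)² = (1×0.0130)² = 0.000169
δQ/Q = √(0.0401) = 0.200
Q = 5070, so δQ = 0.200 × 5070 = 1010.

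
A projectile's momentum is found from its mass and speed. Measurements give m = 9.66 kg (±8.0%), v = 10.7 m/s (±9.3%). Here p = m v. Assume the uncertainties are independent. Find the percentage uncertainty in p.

For a monomial p ∝ m, v, fractional errors add in quadrature:
  (1·δm/m)² = (1×0.0800)² = 0.00640;  (1·δv/v)² = (1×0.0930)² = 0.00865
δp/p = √(0.0150) = 0.123

12.3%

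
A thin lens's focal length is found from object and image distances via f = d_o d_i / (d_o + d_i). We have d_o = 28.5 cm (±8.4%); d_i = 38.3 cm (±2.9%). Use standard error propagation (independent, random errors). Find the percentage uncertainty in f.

∂f/∂d_o = (d_i/(d_o+d_i))² = 0.329;  ∂f/∂d_i = (d_o/(d_o+d_i))² = 0.182
δf = √((∂f/∂d_o · δd_o)² + (∂f/∂d_i · δd_i)²) = √(0.619 + 0.0409) = 0.813 cm
f = 16.3 cm, so δf/f = 0.813/16.3 = 0.0497.

4.97%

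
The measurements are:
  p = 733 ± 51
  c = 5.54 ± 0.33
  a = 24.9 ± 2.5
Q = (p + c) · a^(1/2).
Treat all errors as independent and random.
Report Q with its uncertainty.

3690 ± 315

Let u = p + c = 739. δu = √(δp² + δc²) = √(2600 + 0.109) = 51.0, so δu/u = 0.0691.
Q is then a monomial in u, a:
δQ/Q = √((δu/u)² + (½·δa/a)²) = √(0.00477 + 0.00252) = 0.0854
Q = 3690, so δQ = 0.0854 × 3690 = 315.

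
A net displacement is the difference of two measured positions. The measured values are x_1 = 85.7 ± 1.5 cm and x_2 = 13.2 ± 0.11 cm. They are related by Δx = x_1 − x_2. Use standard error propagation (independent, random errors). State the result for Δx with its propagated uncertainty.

72.5 ± 1.50 cm

For a sum/difference, combine absolute errors in quadrature:
  (δx_1)² = 2.25;  (δx_2)² = 0.0121
δΔx = √(2.26) = 1.50 cm
Δx = 72.5 cm.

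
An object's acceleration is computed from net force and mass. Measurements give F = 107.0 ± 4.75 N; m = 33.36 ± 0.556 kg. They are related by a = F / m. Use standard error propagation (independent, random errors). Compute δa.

0.152 m/s^2

Products/powers → add relative errors in quadrature, weighted by exponent:
  (1·δF/F)² = (1×0.0444)² = 0.00197;  (-1·δm/m)² = (-1×0.0167)² = 0.000278
δa/a = √(0.00225) = 0.0474
a = 3.207 m/s^2, so δa = 0.0474 × 3.207 = 0.152 m/s^2.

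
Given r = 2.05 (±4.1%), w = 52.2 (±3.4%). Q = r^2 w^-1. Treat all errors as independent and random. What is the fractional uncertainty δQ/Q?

0.0888

Relative error in a monomial: (δQ/Q)² = Σ (nᵢ · δxᵢ/xᵢ)².
  (2·δr/r)² = (2×0.0410)² = 0.00672;  (-1·δw/w)² = (-1×0.0340)² = 0.00116
δQ/Q = √(0.00788) = 0.0888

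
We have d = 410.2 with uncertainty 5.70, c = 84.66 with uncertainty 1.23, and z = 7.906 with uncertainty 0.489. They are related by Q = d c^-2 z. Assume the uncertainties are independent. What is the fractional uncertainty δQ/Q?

0.0697

Each factor contributes (exponent × relative error)² to (δQ/Q)²:
  (1·δd/d)² = (1×0.0139)² = 0.000193;  (-2·δc/c)² = (-2×0.0145)² = 0.000844;  (1·δz/z)² = (1×0.0619)² = 0.00383
δQ/Q = √(0.00486) = 0.0697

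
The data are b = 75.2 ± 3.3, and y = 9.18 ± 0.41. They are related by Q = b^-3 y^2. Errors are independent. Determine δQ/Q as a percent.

Relative error in a monomial: (δQ/Q)² = Σ (nᵢ · δxᵢ/xᵢ)².
  (-3·δb/b)² = (-3×0.0439)² = 0.0173;  (2·δy/y)² = (2×0.0447)² = 0.00798
δQ/Q = √(0.0253) = 0.159

15.9%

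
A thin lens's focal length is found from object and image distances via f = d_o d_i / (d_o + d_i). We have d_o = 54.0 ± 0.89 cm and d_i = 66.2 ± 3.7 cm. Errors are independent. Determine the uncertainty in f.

0.794 cm

∂f/∂d_o = (d_i/(d_o+d_i))² = 0.303;  ∂f/∂d_i = (d_o/(d_o+d_i))² = 0.202
δf = √((∂f/∂d_o · δd_o)² + (∂f/∂d_i · δd_i)²) = √(0.0729 + 0.558) = 0.794 cm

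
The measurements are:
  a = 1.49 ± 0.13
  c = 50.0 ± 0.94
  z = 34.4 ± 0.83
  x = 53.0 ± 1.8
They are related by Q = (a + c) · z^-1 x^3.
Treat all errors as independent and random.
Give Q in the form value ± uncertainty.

(2.23 ± 0.237) × 10^5

Let u = a + c = 51.5. δu = √(δa² + δc²) = √(0.0169 + 0.884) = 0.949, so δu/u = 0.0184.
Q is then a monomial in u, z, x:
δQ/Q = √((δu/u)² + (-1·δz/z)² + (3·δx/x)²) = √(0.000340 + 0.000582 + 0.0104) = 0.106
Q = 2.23e+05, so δQ = 0.106 × 2.23e+05 = 23700.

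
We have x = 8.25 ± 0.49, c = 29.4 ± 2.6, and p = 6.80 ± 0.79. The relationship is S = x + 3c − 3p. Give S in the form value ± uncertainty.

76.0 ± 8.17

Sums and differences: (δS)² = Σ (cᵢ δxᵢ)².
  (δx)² = 0.240;  (3·δc)² = 60.8;  (3·δp)² = 5.62
δS = √(66.7) = 8.17
S = 76.0.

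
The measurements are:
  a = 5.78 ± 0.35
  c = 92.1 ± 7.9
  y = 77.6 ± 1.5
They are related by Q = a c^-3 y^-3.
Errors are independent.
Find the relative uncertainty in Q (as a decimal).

Each factor contributes (exponent × relative error)² to (δQ/Q)²:
  (1·δa/a)² = (1×0.0606)² = 0.00367;  (-3·δc/c)² = (-3×0.0858)² = 0.0662;  (-3·δy/y)² = (-3×0.0193)² = 0.00336
δQ/Q = √(0.0732) = 0.271

0.271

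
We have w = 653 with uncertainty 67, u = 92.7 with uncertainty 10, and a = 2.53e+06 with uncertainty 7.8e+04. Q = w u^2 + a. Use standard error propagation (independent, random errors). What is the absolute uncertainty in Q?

Let p = w·u^2 = 5.61e+06. δp/p = √((1·δw/w)² + (2·δu/u)²) = √(0.0105 + 0.0465) = 0.239, so δp = 1.34e+06.
Q = p + a: δQ = √(δp² + δa²) = √(1.8e+12 + 6.08e+09) = 1.34e+06

1.34e+06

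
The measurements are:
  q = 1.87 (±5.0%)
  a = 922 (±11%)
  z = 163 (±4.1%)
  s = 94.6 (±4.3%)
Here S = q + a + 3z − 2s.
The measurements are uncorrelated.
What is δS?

S is a linear combination, so absolute uncertainties add in quadrature:
  (δq)² = 0.00874;  (δa)² = 10300;  (3·δz)² = 402;  (2·δs)² = 66.2
δS = √(10800) = 104

104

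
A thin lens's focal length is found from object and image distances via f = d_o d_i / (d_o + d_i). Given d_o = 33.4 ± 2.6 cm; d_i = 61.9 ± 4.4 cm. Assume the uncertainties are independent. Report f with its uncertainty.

21.7 ± 1.22 cm

∂f/∂d_o = (d_i/(d_o+d_i))² = 0.422;  ∂f/∂d_i = (d_o/(d_o+d_i))² = 0.123
δf = √((∂f/∂d_o · δd_o)² + (∂f/∂d_i · δd_i)²) = √(1.20 + 0.292) = 1.22 cm
f = 21.7 cm.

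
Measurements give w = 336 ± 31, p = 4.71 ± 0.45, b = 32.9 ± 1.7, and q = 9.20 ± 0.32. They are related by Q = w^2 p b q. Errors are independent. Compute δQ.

Since Q is a product/quotient, work with relative uncertainties:
  (2·δw/w)² = (2×0.0923)² = 0.0340;  (1·δp/p)² = (1×0.0955)² = 0.00913;  (1·δb/b)² = (1×0.0517)² = 0.00267;  (1·δq/q)² = (1×0.0348)² = 0.00121
δQ/Q = √(0.0471) = 0.217
Q = 1.61e+08, so δQ = 0.217 × 1.61e+08 = 3.49e+07.

3.49e+07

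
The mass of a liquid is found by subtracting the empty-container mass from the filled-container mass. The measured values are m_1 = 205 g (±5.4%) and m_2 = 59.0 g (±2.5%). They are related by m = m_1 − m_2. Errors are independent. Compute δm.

Sums and differences: (δm)² = Σ (cᵢ δxᵢ)².
  (δm_1)² = 123;  (δm_2)² = 2.18
δm = √(125) = 11.2 g

11.2 g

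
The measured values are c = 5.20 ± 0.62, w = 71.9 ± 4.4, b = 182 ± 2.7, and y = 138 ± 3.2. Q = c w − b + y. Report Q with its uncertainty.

330 ± 50.3

Let p = c·w = 374. δp/p = √((1·δc/c)² + (1·δw/w)²) = √(0.0142 + 0.00374) = 0.134, so δp = 50.1.
Q = p − b + y: δQ = √(δp² + δb² + δy²) = √(2510 + 7.29 + 10.2) = 50.3
Q = 330.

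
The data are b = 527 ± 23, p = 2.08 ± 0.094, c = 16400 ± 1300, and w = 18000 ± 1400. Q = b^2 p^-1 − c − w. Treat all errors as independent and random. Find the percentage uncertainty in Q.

13.4%

Let h = b^2·p^-1 = 1.34e+05. δh/h = √((2·δb/b)² + (-1·δp/p)²) = √(0.00762 + 0.00204) = 0.0983, so δh = 13100.
Q = h − c − w: δQ = √(δh² + δc² + δw²) = √(1.72e+08 + 1.69e+06 + 1.96e+06) = 13300
Q = 99100, so δQ/Q = 13300/99100 = 0.134.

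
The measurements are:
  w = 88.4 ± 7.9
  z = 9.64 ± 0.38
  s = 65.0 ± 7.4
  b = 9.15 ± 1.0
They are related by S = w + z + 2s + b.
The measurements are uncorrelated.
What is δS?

16.8

Absolute uncertainties add in quadrature for a linear combination:
  (δw)² = 62.4;  (δz)² = 0.144;  (2·δs)² = 219;  (δb)² = 1.00
δS = √(283) = 16.8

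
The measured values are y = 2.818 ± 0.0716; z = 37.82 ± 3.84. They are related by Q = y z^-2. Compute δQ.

Each factor contributes (exponent × relative error)² to (δQ/Q)²:
  (1·δy/y)² = (1×0.0254)² = 0.000646;  (-2·δz/z)² = (-2×0.102)² = 0.0412
δQ/Q = √(0.0419) = 0.205
Q = 0.001970, so δQ = 0.205 × 0.001970 = 0.000403.

0.000403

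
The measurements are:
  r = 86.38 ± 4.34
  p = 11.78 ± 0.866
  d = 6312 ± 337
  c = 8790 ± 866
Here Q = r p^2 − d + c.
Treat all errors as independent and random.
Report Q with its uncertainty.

14460 ± 2080

Let w = r·p^2 = 11990. δw/w = √((1·δr/r)² + (2·δp/p)²) = √(0.00252 + 0.0216) = 0.155, so δw = 1860.
Q = w − d + c: δQ = √(δw² + δd² + δc²) = √(3.47e+06 + 1.14e+05 + 7.5e+05) = 2080
Q = 14460.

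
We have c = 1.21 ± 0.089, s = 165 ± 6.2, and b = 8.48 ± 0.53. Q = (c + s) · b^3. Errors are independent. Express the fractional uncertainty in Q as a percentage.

19.1%

Let u = c + s = 166. δu = √(δc² + δs²) = √(0.00792 + 38.4) = 6.20, so δu/u = 0.0373.
Q is then a monomial in u, b:
δQ/Q = √((δu/u)² + (3·δb/b)²) = √(0.00139 + 0.0352) = 0.191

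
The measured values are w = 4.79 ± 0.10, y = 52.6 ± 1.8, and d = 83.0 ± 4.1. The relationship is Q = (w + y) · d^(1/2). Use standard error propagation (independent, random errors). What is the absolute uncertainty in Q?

Let u = w + y = 57.4. δu = √(δw² + δy²) = √(0.0100 + 3.24) = 1.80, so δu/u = 0.0314.
Q is then a monomial in u, d:
δQ/Q = √((δu/u)² + (½·δd/d)²) = √(0.000987 + 0.000610) = 0.0400
Q = 523, so δQ = 0.0400 × 523 = 20.9.

20.9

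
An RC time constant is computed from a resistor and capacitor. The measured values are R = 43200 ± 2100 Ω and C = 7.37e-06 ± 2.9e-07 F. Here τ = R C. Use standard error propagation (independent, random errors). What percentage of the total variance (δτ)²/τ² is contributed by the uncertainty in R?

60.4%

(δτ/τ)² = (1·δR/R)² + (1·δC/C)²
  R term: (1×0.0486)² = 0.00236
  C term: (1×0.0393)² = 0.00155
Total = 0.00391. Share from R = 0.00236/0.00391 = 0.604.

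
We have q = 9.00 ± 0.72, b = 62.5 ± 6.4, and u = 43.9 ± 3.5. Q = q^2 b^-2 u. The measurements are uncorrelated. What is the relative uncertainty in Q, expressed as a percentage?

27.2%

Each factor contributes (exponent × relative error)² to (δQ/Q)²:
  (2·δq/q)² = (2×0.0800)² = 0.0256;  (-2·δb/b)² = (-2×0.102)² = 0.0419;  (1·δu/u)² = (1×0.0797)² = 0.00636
δQ/Q = √(0.0739) = 0.272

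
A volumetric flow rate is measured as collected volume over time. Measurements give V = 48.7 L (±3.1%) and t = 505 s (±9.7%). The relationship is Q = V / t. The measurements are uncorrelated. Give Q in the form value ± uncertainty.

For a monomial Q ∝ V, t^-1, fractional errors add in quadrature:
  (1·δV/V)² = (1×0.0310)² = 0.000961;  (-1·δt/t)² = (-1×0.0970)² = 0.00941
δQ/Q = √(0.0104) = 0.102
Q = 0.0964 L/s, so δQ = 0.102 × 0.0964 = 0.00982 L/s.

0.0964 ± 0.00982 L/s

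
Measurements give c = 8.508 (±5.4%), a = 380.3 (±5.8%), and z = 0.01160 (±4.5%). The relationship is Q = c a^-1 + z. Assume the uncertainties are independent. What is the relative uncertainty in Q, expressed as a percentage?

Let p = c·a^-1 = 0.02237. δp/p = √((1·δc/c)² + (-1·δa/a)²) = √(0.00292 + 0.00336) = 0.0792, so δp = 0.00177.
Q = p + z: δQ = √(δp² + δz²) = √(3.14e-06 + 2.72e-07) = 0.00185
Q = 0.03397, so δQ/Q = 0.00185/0.03397 = 0.0544.

5.44%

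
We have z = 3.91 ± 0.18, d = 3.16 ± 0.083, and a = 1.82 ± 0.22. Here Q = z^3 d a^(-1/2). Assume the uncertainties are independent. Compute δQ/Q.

0.153

Q is a product of powers, so relative uncertainties combine in quadrature:
  (3·δz/z)² = (3×0.0460)² = 0.0191;  (1·δd/d)² = (1×0.0263)² = 0.000690;  (−½·δa/a)² = (-0.5×0.121)² = 0.00365
δQ/Q = √(0.0234) = 0.153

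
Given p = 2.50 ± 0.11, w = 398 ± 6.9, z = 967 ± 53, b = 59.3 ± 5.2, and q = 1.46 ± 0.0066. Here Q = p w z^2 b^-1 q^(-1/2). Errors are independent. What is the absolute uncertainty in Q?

Relative error in a monomial: (δQ/Q)² = Σ (nᵢ · δxᵢ/xᵢ)².
  (1·δp/p)² = (1×0.0440)² = 0.00194;  (1·δw/w)² = (1×0.0173)² = 0.000301;  (2·δz/z)² = (2×0.0548)² = 0.0120;  (-1·δb/b)² = (-1×0.0877)² = 0.00769;  (−½·δq/q)² = (-0.5×0.00452)² = 5.11e-06
δQ/Q = √(0.0219) = 0.148
Q = 1.3e+07, so δQ = 0.148 × 1.3e+07 = 1.92e+06.

1.92e+06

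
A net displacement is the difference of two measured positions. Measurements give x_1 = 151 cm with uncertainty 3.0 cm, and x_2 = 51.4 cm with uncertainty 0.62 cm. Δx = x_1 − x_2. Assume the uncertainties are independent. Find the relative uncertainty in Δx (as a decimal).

0.0308

Sums and differences: (δΔx)² = Σ (cᵢ δxᵢ)².
  (δx_1)² = 9.00;  (δx_2)² = 0.384
δΔx = √(9.38) = 3.06 cm
Δx = 99.6 cm, so δΔx/Δx = 3.06/99.6 = 0.0308.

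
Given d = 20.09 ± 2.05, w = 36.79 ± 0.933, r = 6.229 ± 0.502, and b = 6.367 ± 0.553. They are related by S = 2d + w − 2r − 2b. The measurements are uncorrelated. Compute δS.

4.46

For a sum/difference, combine absolute errors in quadrature:
  (2·δd)² = 16.8;  (δw)² = 0.870;  (2·δr)² = 1.01;  (2·δb)² = 1.22
δS = √(19.9) = 4.46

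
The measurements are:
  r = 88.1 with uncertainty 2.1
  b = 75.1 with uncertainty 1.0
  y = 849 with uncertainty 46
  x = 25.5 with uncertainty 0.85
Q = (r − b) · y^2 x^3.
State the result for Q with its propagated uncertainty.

(1.55 ± 0.360) × 10^11

Let u = r − b = 13.0. δu = √(δr² + δb²) = √(4.41 + 1.00) = 2.33, so δu/u = 0.179.
Q is then a monomial in u, y, x:
δQ/Q = √((δu/u)² + (2·δy/y)² + (3·δx/x)²) = √(0.0320 + 0.0117 + 0.0100) = 0.232
Q = 1.55e+11, so δQ = 0.232 × 1.55e+11 = 3.6e+10.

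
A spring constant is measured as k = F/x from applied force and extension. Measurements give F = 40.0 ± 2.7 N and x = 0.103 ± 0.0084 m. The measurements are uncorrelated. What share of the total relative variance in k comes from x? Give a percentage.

(δk/k)² = (1·δF/F)² + (-1·δx/x)²
  F term: (1×0.0675)² = 0.00456
  x term: (-1×0.0816)² = 0.00665
Total = 0.0112. Share from x = 0.00665/0.0112 = 0.593.

59.3%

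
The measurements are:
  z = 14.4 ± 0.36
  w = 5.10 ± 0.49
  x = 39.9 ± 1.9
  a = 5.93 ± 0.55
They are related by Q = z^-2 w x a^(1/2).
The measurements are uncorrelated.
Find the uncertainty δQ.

0.304

Each factor contributes (exponent × relative error)² to (δQ/Q)²:
  (-2·δz/z)² = (-2×0.0250)² = 0.00250;  (1·δw/w)² = (1×0.0961)² = 0.00923;  (1·δx/x)² = (1×0.0476)² = 0.00227;  (½·δa/a)² = (0.5×0.0927)² = 0.00215
δQ/Q = √(0.0161) = 0.127
Q = 2.39, so δQ = 0.127 × 2.39 = 0.304.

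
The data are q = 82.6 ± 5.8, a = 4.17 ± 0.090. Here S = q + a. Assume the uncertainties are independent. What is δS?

Each term contributes (cᵢ δxᵢ)² to (δS)²:
  (δq)² = 33.6;  (δa)² = 0.00810
δS = √(33.6) = 5.80

5.80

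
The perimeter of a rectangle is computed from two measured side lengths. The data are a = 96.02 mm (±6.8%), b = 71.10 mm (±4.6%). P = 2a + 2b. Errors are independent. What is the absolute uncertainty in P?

Absolute uncertainties add in quadrature for a linear combination:
  (2·δa)² = 171;  (2·δb)² = 42.8
δP = √(213) = 14.6 mm

14.6 mm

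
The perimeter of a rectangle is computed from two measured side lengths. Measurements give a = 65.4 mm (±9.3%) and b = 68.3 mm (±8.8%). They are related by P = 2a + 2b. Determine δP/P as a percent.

For a sum/difference, combine absolute errors in quadrature:
  (2·δa)² = 148;  (2·δb)² = 144
δP = √(292) = 17.1 mm
P = 267 mm, so δP/P = 17.1/267 = 0.0640.

6.40%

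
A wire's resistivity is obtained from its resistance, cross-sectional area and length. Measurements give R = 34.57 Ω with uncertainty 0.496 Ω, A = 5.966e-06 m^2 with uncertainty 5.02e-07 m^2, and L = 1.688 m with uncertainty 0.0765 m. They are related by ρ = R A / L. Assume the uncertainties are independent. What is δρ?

Each factor contributes (exponent × relative error)² to (δρ/ρ)²:
  (1·δR/R)² = (1×0.0143)² = 0.000206;  (1·δA/A)² = (1×0.0841)² = 0.00708;  (-1·δL/L)² = (-1×0.0453)² = 0.00205
δρ/ρ = √(0.00934) = 0.0966
ρ = 0.0001222 Ω·m, so δρ = 0.0966 × 0.0001222 = 1.18e-05 Ω·m.

1.18e-05 Ω·m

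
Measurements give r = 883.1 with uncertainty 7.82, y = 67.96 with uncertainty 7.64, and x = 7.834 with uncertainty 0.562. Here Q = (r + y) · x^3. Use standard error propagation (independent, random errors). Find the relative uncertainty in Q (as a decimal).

Let u = r + y = 951.1. δu = √(δr² + δy²) = √(61.2 + 58.4) = 10.9, so δu/u = 0.0115.
Q is then a monomial in u, x:
δQ/Q = √((δu/u)² + (3·δx/x)²) = √(0.000132 + 0.0463) = 0.216

0.216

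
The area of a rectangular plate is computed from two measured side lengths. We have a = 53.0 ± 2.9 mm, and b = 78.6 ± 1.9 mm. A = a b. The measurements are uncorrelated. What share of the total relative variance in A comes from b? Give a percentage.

16.3%

(δA/A)² = (1·δa/a)² + (1·δb/b)²
  a term: (1×0.0547)² = 0.00299
  b term: (1×0.0242)² = 0.000584
Total = 0.00358. Share from b = 0.000584/0.00358 = 0.163.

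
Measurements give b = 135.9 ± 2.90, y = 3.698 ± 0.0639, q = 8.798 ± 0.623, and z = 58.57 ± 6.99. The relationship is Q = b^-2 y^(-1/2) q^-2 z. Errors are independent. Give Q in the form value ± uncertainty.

(2.131 ± 0.405) × 10^-5

For a monomial Q ∝ b^-2, y^(-1/2), q^-2, z, fractional errors add in quadrature:
  (-2·δb/b)² = (-2×0.0213)² = 0.00182;  (−½·δy/y)² = (-0.5×0.0173)² = 7.46e-05;  (-2·δq/q)² = (-2×0.0708)² = 0.0201;  (1·δz/z)² = (1×0.119)² = 0.0142
δQ/Q = √(0.0362) = 0.190
Q = 2.131e-05, so δQ = 0.190 × 2.131e-05 = 4.05e-06.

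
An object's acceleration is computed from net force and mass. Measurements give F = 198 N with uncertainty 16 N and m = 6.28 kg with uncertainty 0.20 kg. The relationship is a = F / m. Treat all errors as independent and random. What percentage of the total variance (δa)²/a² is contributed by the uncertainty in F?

86.6%

(δa/a)² = (1·δF/F)² + (-1·δm/m)²
  F term: (1×0.0808)² = 0.00653
  m term: (-1×0.0318)² = 0.00101
Total = 0.00754. Share from F = 0.00653/0.00754 = 0.866.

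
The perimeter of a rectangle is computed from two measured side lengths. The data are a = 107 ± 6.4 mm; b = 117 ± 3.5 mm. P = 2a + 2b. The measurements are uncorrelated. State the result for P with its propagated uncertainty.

Absolute uncertainties add in quadrature for a linear combination:
  (2·δa)² = 164;  (2·δb)² = 49.0
δP = √(213) = 14.6 mm
P = 448 mm.

448 ± 14.6 mm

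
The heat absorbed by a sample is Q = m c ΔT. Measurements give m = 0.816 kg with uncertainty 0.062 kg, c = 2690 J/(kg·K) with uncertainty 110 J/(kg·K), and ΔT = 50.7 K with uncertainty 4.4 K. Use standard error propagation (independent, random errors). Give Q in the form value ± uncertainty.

Each factor contributes (exponent × relative error)² to (δQ/Q)²:
  (1·δm/m)² = (1×0.0760)² = 0.00577;  (1·δc/c)² = (1×0.0409)² = 0.00167;  (1·δΔT/ΔT)² = (1×0.0868)² = 0.00753
δQ/Q = √(0.0150) = 0.122
Q = 1.11e+05 J, so δQ = 0.122 × 1.11e+05 = 13600 J.

(1.11 ± 0.136) × 10^5 J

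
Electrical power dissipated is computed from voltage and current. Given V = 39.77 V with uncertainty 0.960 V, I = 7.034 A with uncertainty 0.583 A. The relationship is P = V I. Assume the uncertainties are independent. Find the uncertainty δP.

Products/powers → add relative errors in quadrature, weighted by exponent:
  (1·δV/V)² = (1×0.0241)² = 0.000583;  (1·δI/I)² = (1×0.0829)² = 0.00687
δP/P = √(0.00745) = 0.0863
P = 279.7 W, so δP = 0.0863 × 279.7 = 24.1 W.

24.1 W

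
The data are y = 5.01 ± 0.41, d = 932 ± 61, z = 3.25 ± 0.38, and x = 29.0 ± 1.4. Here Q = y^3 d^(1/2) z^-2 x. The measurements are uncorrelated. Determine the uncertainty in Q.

Q is a product of powers, so relative uncertainties combine in quadrature:
  (3·δy/y)² = (3×0.0818)² = 0.0603;  (½·δd/d)² = (0.5×0.0655)² = 0.00107;  (-2·δz/z)² = (-2×0.117)² = 0.0547;  (1·δx/x)² = (1×0.0483)² = 0.00233
δQ/Q = √(0.118) = 0.344
Q = 10500, so δQ = 0.344 × 10500 = 3630.

3630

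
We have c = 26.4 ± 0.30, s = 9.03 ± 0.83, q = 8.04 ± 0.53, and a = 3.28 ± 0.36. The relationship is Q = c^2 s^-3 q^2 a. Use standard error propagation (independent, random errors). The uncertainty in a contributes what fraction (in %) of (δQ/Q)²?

11.4%

(δQ/Q)² = (2·δc/c)² + (-3·δs/s)² + (2·δq/q)² + (1·δa/a)²
  c term: (2×0.0114)² = 0.000517
  s term: (-3×0.0919)² = 0.0760
  q term: (2×0.0659)² = 0.0174
  a term: (1×0.110)² = 0.0120
Total = 0.106. Share from a = 0.0120/0.106 = 0.114.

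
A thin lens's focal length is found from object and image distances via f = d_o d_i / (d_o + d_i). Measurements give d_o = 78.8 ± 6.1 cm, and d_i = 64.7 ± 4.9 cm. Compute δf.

1.93 cm

∂f/∂d_o = (d_i/(d_o+d_i))² = 0.203;  ∂f/∂d_i = (d_o/(d_o+d_i))² = 0.302
δf = √((∂f/∂d_o · δd_o)² + (∂f/∂d_i · δd_i)²) = √(1.54 + 2.18) = 1.93 cm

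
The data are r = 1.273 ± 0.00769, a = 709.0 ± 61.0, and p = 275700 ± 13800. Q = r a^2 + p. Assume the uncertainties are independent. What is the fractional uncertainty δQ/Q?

0.121

Let w = r·a^2 = 639900. δw/w = √((1·δr/r)² + (2·δa/a)²) = √(3.65e-05 + 0.0296) = 0.172, so δw = 1.1e+05.
Q = w + p: δQ = √(δw² + δp²) = √(1.21e+10 + 1.9e+08) = 1.11e+05
Q = 915600, so δQ/Q = 1.11e+05/915600 = 0.121.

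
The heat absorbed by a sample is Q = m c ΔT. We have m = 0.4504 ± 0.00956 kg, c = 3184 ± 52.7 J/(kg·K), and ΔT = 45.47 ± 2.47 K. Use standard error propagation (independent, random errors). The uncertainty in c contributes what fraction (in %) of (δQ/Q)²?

(δQ/Q)² = (1·δm/m)² + (1·δc/c)² + (1·δΔT/ΔT)²
  m term: (1×0.0212)² = 0.000451
  c term: (1×0.0166)² = 0.000274
  ΔT term: (1×0.0543)² = 0.00295
Total = 0.00368. Share from c = 0.000274/0.00368 = 0.0745.

7.45%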